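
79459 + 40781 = 120240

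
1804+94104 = 95908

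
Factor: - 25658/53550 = - 3^( - 2 )*5^( - 2)*7^(-1)*17^ (  -  1) * 12829^1 = - 12829/26775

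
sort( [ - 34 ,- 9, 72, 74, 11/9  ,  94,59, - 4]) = [ - 34, - 9, - 4,11/9, 59 , 72 , 74 , 94] 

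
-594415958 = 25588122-620004080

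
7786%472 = 234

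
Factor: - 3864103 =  - 1583^1*2441^1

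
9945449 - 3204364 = 6741085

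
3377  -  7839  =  -4462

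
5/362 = 5/362 = 0.01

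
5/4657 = 5/4657 = 0.00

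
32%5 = 2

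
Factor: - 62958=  - 2^1 * 3^1*7^1*1499^1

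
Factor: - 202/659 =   -  2^1*101^1 * 659^( - 1 ) 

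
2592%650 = 642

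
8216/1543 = 5 + 501/1543  =  5.32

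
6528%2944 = 640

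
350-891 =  - 541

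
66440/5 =13288 = 13288.00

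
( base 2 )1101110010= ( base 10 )882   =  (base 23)1F8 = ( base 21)200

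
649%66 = 55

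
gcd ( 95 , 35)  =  5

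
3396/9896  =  849/2474 = 0.34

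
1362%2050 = 1362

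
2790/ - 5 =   -  558/1 = - 558.00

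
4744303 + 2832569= 7576872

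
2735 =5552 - 2817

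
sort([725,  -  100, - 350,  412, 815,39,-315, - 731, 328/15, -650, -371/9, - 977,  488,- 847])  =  [  -  977, - 847,-731,-650, - 350 ,- 315, - 100, - 371/9, 328/15,39,412,488,  725,  815 ]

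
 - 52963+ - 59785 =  - 112748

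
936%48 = 24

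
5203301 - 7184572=-1981271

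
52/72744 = 13/18186 = 0.00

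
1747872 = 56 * 31212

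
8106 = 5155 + 2951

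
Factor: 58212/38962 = 378/253 = 2^1*3^3*7^1*11^( -1)*23^(-1 ) 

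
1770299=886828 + 883471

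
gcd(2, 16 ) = 2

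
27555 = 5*5511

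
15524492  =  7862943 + 7661549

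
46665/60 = 3111/4 = 777.75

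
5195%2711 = 2484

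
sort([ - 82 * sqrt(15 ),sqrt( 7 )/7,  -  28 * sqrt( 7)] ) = [ - 82*sqrt(15 ),  -  28*sqrt( 7 ), sqrt(7 )/7 ]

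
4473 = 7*639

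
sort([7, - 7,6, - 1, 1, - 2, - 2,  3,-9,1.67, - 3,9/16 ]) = [  -  9  , - 7,  -  3, - 2, - 2, - 1  ,  9/16, 1 , 1.67, 3, 6, 7]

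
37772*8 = 302176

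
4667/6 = 4667/6 = 777.83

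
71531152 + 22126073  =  93657225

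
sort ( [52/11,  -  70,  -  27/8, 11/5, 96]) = [- 70,- 27/8,11/5, 52/11, 96 ] 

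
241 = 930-689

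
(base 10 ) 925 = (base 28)151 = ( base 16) 39D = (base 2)1110011101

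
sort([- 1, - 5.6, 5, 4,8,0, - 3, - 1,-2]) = [ - 5.6, - 3, - 2, - 1, - 1, 0,4, 5,8 ] 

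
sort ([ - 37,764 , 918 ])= [ - 37, 764, 918 ] 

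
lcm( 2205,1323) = 6615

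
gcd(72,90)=18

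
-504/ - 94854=84/15809 =0.01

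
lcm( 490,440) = 21560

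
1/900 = 1/900= 0.00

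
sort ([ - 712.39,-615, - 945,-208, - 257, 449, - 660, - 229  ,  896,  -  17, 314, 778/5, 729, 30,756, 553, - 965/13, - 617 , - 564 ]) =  [-945, - 712.39,-660, - 617,- 615, - 564, - 257, - 229 ,-208, - 965/13 , - 17,30, 778/5,  314  ,  449,553, 729, 756, 896] 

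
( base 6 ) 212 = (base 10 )80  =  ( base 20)40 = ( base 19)44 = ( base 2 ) 1010000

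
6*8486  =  50916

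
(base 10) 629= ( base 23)148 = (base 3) 212022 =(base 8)1165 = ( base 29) LK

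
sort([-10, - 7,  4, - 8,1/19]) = [  -  10, -8,-7,1/19, 4]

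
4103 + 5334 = 9437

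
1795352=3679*488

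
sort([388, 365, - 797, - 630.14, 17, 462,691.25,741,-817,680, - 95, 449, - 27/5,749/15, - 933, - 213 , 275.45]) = [ -933,-817,- 797, - 630.14, - 213 , - 95, - 27/5, 17,749/15, 275.45,365, 388, 449, 462, 680,691.25, 741] 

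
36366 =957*38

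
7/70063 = 1/10009 = 0.00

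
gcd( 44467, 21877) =1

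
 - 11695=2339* ( - 5)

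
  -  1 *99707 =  - 99707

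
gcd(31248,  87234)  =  1302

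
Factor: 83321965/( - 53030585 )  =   - 37^1  *139^(- 1) *233^1*1933^1*76303^( - 1) = - 16664393/10606117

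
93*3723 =346239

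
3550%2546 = 1004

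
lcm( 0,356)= 0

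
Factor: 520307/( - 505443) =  - 3^( - 1)*168481^( - 1) * 520307^1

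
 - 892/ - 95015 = 892/95015  =  0.01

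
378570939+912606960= 1291177899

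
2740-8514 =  - 5774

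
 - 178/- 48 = 3 + 17/24 = 3.71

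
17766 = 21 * 846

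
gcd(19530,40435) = 5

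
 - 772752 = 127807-900559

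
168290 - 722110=-553820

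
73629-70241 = 3388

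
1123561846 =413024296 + 710537550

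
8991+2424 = 11415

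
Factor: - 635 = -5^1 * 127^1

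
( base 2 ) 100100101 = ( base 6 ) 1205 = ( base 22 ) d7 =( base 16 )125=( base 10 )293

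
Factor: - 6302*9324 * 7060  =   - 414844526880 = - 2^5*3^2*5^1*7^1*23^1*37^1*137^1*353^1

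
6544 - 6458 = 86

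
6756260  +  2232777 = 8989037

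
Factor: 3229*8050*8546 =222140023700 =2^2*5^2* 7^1 * 23^1*3229^1*4273^1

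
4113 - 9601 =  - 5488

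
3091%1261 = 569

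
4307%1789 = 729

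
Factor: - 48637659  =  - 3^1*  7^1*2316079^1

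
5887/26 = 226 + 11/26=226.42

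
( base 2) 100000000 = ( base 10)256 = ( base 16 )100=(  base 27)9D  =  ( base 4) 10000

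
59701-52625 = 7076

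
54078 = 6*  9013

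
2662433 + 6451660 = 9114093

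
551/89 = 6+17/89 = 6.19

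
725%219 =68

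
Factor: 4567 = 4567^1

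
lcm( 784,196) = 784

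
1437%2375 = 1437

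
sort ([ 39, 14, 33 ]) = [14, 33, 39]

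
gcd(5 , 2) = 1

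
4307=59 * 73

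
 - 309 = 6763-7072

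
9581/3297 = 2  +  2987/3297 = 2.91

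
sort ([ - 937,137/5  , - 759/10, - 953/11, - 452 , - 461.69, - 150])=[ - 937,-461.69, - 452, - 150,-953/11, - 759/10,137/5] 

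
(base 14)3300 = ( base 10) 8820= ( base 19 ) 1584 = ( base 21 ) K00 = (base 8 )21164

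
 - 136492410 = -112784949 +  - 23707461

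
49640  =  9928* 5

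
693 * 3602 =2496186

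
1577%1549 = 28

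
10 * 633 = 6330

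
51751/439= 51751/439 = 117.88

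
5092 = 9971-4879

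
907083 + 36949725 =37856808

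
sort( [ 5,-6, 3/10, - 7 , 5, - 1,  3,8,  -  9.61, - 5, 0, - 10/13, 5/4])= [ - 9.61 , -7, - 6, - 5, - 1, - 10/13,  0 , 3/10, 5/4, 3,  5, 5,8]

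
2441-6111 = - 3670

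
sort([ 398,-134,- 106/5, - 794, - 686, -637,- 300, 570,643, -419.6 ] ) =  [ - 794, - 686,  -  637,-419.6, - 300, - 134, - 106/5, 398,570,643]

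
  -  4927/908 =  -6 + 521/908= -5.43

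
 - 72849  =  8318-81167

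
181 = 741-560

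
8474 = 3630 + 4844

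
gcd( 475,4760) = 5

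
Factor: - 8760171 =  - 3^1*7^2 *23^1*2591^1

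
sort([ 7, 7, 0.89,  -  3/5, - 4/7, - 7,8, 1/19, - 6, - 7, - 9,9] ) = [  -  9, - 7, - 7 ,  -  6, - 3/5,-4/7,1/19, 0.89 , 7, 7,  8, 9]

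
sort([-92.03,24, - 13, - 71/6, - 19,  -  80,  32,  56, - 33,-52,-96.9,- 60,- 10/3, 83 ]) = [ - 96.9,-92.03, -80,- 60, - 52 ,-33, - 19, - 13,-71/6, - 10/3, 24, 32,56,83]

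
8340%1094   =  682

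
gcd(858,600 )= 6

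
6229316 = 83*75052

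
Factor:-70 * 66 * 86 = - 2^3*3^1*5^1*7^1 * 11^1*43^1 = - 397320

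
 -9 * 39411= -354699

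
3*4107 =12321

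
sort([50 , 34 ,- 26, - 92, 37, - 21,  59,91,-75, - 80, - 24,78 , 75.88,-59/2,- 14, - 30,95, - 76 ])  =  [-92,-80, - 76,  -  75, - 30 ,-59/2,-26, - 24, - 21, -14,34,37, 50,59, 75.88 , 78 , 91, 95]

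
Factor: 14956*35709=2^2 *3^1*3739^1*11903^1 =534063804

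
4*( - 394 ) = -1576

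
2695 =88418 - 85723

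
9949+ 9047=18996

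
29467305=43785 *673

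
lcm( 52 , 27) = 1404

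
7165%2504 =2157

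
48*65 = 3120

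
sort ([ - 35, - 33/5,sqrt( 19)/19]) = [ - 35, - 33/5, sqrt ( 19)/19]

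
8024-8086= - 62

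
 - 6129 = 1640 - 7769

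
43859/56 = 43859/56 = 783.20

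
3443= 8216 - 4773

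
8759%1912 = 1111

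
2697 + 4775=7472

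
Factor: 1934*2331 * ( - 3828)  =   - 2^3*3^3*7^1*11^1*29^1*37^1*967^1 =- 17257213512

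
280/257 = 280/257 = 1.09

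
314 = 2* 157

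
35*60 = 2100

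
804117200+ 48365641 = 852482841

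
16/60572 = 4/15143=0.00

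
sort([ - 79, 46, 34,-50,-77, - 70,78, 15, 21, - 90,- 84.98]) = [ - 90, - 84.98  ,-79, - 77,-70,- 50, 15, 21, 34,46 , 78 ] 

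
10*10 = 100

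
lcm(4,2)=4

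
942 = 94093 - 93151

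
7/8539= 7/8539 = 0.00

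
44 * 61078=2687432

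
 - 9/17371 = - 1 + 17362/17371 = - 0.00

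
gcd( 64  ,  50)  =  2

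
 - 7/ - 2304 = 7/2304 = 0.00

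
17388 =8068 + 9320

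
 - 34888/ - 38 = 17444/19 = 918.11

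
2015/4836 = 5/12 = 0.42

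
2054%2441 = 2054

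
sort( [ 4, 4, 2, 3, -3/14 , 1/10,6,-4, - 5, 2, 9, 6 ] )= [  -  5 ,-4, - 3/14,1/10, 2, 2 , 3,  4, 4, 6,6, 9] 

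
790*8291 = 6549890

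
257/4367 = 257/4367 = 0.06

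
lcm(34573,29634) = 207438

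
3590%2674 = 916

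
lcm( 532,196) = 3724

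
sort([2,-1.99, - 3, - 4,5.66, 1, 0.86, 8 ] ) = [- 4, - 3, - 1.99, 0.86, 1,2,  5.66, 8]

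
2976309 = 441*6749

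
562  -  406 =156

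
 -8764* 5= -43820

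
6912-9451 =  - 2539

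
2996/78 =1498/39= 38.41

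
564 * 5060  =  2853840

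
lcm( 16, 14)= 112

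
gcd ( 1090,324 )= 2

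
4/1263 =4/1263 =0.00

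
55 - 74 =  - 19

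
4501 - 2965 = 1536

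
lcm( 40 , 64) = 320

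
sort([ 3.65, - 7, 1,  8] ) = [-7,1, 3.65,8]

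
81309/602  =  81309/602 =135.06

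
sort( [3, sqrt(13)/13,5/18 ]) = [ sqrt(13)/13, 5/18, 3]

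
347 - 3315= -2968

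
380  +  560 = 940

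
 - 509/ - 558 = 509/558 = 0.91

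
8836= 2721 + 6115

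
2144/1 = 2144  =  2144.00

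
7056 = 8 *882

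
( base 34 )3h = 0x77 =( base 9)142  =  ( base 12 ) 9B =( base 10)119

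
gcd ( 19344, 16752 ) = 48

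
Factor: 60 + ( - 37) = 23^1 = 23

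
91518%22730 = 598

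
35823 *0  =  0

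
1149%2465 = 1149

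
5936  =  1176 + 4760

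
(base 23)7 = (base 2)111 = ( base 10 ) 7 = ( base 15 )7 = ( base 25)7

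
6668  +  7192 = 13860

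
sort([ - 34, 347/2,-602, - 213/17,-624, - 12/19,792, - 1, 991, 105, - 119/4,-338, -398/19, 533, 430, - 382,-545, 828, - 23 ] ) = [ - 624 , - 602, - 545, - 382 , - 338, - 34, - 119/4 , - 23, - 398/19 , - 213/17, - 1, - 12/19 , 105, 347/2, 430, 533 , 792, 828, 991]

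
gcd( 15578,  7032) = 2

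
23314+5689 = 29003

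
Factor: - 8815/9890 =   -  2^(-1) * 23^(-1) * 41^1 = - 41/46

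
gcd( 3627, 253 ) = 1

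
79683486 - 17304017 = 62379469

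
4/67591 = 4/67591 = 0.00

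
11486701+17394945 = 28881646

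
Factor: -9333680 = -2^4*5^1*17^1*6863^1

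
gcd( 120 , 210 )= 30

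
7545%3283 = 979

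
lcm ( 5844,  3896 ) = 11688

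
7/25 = 7/25 = 0.28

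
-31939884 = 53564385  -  85504269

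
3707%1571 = 565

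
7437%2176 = 909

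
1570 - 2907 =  - 1337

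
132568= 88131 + 44437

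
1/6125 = 1/6125  =  0.00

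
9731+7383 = 17114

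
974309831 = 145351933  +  828957898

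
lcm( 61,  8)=488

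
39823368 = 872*45669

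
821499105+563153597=1384652702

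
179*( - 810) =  - 144990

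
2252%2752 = 2252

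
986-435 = 551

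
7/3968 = 7/3968 =0.00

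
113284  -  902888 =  - 789604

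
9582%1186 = 94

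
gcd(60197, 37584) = 1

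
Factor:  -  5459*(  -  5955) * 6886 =2^1*3^1*5^1*11^1*53^1*103^1 * 313^1 * 397^1 = 223852463670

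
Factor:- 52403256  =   - 2^3*3^2*727823^1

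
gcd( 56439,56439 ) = 56439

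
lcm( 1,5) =5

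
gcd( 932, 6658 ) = 2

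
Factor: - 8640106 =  - 2^1*233^1 *18541^1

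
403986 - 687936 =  - 283950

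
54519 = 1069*51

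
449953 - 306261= 143692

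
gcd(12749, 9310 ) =19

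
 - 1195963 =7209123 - 8405086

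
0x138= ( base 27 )BF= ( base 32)9O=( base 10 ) 312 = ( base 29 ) am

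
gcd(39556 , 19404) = 44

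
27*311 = 8397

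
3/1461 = 1/487 =0.00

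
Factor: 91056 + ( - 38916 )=52140  =  2^2*3^1 * 5^1*11^1 * 79^1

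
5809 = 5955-146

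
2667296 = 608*4387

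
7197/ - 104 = - 7197/104 = -  69.20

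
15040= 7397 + 7643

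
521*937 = 488177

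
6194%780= 734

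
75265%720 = 385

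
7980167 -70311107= - 62330940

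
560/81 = 6+74/81  =  6.91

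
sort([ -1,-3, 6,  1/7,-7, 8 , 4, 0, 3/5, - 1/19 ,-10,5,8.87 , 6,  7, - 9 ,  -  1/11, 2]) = [ - 10,-9,  -  7,-3, - 1, - 1/11 ,-1/19,0,1/7,3/5 , 2,4 , 5,6, 6, 7,8 , 8.87]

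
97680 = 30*3256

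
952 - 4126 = - 3174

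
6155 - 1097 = 5058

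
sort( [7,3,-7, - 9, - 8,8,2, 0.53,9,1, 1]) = [ - 9,-8, - 7,0.53 , 1,1,2,3,7, 8,9]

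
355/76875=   71/15375 =0.00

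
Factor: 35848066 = 2^1*17924033^1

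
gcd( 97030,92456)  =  2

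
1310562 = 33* 39714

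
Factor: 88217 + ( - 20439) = 2^1 * 33889^1 = 67778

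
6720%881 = 553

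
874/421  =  874/421 =2.08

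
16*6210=99360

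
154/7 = 22 = 22.00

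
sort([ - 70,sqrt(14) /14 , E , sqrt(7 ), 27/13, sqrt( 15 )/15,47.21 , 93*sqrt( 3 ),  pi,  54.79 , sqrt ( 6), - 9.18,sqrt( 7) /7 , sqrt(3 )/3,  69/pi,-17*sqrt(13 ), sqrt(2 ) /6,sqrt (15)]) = [-70,- 17 *sqrt( 13 ), - 9.18,  sqrt( 2 )/6,sqrt(15 )/15, sqrt(14 ) /14, sqrt( 7) /7,  sqrt(3) /3,27/13,sqrt(6 ),  sqrt (7),E, pi,  sqrt(15),69/pi,47.21,  54.79, 93*sqrt(3 )]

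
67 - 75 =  - 8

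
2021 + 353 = 2374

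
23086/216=106+ 95/108 = 106.88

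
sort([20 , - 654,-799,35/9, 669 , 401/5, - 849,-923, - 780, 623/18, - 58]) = [ - 923,-849,  -  799 , - 780, - 654 , - 58 , 35/9,20, 623/18, 401/5 , 669]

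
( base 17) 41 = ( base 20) 39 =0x45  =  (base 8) 105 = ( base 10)69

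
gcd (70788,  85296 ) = 12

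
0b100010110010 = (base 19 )633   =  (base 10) 2226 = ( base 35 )1sl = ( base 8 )4262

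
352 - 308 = 44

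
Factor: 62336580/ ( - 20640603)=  - 2^2 * 5^1*71^1*761^(-1) *9041^(-1)*14633^1 = - 20778860/6880201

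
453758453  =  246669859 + 207088594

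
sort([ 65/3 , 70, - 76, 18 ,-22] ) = [ - 76, - 22, 18, 65/3,70 ] 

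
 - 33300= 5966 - 39266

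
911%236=203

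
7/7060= 7/7060 =0.00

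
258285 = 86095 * 3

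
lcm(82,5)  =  410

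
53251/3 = 53251/3=17750.33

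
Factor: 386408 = 2^3*11^1 * 4391^1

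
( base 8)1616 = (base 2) 1110001110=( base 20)25a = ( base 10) 910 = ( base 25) 1ba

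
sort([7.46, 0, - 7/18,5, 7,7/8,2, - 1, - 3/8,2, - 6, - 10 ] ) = [ - 10, - 6, - 1, - 7/18, - 3/8, 0 , 7/8, 2, 2,5, 7, 7.46]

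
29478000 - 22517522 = 6960478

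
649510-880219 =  - 230709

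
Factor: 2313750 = 2^1*3^1 * 5^4 * 617^1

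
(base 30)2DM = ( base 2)100010100100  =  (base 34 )1V2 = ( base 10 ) 2212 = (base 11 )1731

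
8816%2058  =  584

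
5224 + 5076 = 10300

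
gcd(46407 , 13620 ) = 3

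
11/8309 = 11/8309 =0.00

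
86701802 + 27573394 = 114275196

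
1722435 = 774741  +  947694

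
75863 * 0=0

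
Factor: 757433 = 757433^1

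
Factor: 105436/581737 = 2^2 *13^( - 1 )*43^1*73^(-1 )=172/949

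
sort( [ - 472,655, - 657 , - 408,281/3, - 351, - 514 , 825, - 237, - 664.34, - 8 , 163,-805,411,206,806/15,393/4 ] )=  [ - 805, - 664.34,-657, - 514, - 472, - 408, - 351,  -  237, - 8,806/15,281/3, 393/4 , 163,206,411,  655,825] 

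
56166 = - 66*( - 851 )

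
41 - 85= - 44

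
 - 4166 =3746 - 7912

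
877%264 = 85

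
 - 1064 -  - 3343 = 2279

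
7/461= 7/461  =  0.02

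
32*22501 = 720032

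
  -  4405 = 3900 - 8305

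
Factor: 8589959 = 7^1*61^1 * 20117^1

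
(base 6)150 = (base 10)66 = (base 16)42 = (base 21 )33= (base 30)26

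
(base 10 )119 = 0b1110111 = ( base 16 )77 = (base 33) 3k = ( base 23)54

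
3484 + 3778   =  7262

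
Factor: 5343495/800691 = 1781165/266897 = 5^1*157^1*2269^1*266897^ (- 1)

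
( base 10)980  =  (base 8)1724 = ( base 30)12k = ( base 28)170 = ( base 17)36b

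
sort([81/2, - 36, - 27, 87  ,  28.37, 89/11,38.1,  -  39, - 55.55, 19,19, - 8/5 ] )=[ - 55.55, - 39, - 36,- 27,  -  8/5, 89/11, 19,19, 28.37,38.1, 81/2, 87] 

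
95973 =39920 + 56053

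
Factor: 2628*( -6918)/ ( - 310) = 9090252/155= 2^2*3^3*5^( - 1)*31^( - 1)*73^1*1153^1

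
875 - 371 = 504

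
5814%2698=418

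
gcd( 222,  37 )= 37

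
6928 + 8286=15214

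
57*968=55176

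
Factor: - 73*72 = -2^3*3^2*73^1 = - 5256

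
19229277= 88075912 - 68846635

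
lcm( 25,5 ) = 25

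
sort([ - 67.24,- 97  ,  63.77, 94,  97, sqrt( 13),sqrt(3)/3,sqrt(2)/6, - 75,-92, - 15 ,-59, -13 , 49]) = [ - 97, - 92,-75, - 67.24,-59, - 15, - 13, sqrt (2 ) /6, sqrt( 3)/3, sqrt( 13 ),49,63.77, 94, 97]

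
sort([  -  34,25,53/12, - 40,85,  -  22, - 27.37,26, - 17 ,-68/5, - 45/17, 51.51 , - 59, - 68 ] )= [ - 68, - 59,  -  40,-34, - 27.37, - 22, - 17 , - 68/5,-45/17,53/12,  25 , 26, 51.51, 85 ] 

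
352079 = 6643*53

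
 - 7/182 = -1+25/26 = - 0.04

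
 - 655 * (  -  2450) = 1604750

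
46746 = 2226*21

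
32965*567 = 18691155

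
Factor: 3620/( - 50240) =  - 181/2512 = -2^(  -  4 ) *157^(-1 )*181^1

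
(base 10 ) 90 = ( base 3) 10100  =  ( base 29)33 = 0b1011010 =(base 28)36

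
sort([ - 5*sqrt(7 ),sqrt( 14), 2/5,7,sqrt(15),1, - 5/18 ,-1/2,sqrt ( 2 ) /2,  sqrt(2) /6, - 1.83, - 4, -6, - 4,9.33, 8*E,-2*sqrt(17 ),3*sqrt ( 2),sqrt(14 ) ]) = [ - 5 * sqrt(7),-2  *  sqrt(17),  -  6,-4, - 4,-1.83,-1/2,- 5/18, sqrt (2) /6,2/5,sqrt(  2 )/2,1,sqrt( 14) , sqrt( 14 ),sqrt(15),  3*sqrt( 2 ),7,9.33,8 *E ] 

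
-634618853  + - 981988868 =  - 1616607721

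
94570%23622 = 82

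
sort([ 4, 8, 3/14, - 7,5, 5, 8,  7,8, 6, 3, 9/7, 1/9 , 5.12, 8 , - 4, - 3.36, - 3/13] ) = [ - 7 , - 4, - 3.36, -3/13, 1/9,3/14, 9/7, 3, 4,5,5,  5.12, 6 , 7,  8,8,8,  8] 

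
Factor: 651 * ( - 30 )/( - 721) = 2^1 * 3^2* 5^1*31^1*103^( - 1) = 2790/103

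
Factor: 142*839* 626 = 74580388 = 2^2*71^1 * 313^1*839^1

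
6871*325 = 2233075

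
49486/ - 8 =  - 6186+1/4  =  -6185.75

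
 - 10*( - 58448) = 584480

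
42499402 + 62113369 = 104612771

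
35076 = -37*( - 948) 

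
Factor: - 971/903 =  - 3^ ( - 1 )*7^( - 1 )*43^( - 1) * 971^1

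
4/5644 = 1/1411 = 0.00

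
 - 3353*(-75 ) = 251475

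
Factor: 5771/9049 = 29^1*199^1 * 9049^( - 1) 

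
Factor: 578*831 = 480318 = 2^1*3^1*17^2 *277^1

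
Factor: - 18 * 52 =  - 2^3*3^2*13^1 = - 936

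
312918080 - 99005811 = 213912269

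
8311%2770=1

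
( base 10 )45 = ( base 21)23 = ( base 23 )1M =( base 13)36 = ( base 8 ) 55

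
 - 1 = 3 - 4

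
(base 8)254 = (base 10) 172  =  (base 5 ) 1142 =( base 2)10101100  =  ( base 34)52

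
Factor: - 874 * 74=-2^2*19^1*23^1*37^1 = - 64676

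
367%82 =39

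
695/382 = 1+313/382  =  1.82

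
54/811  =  54/811 = 0.07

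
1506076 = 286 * 5266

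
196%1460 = 196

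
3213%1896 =1317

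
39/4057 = 39/4057 = 0.01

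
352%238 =114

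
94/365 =94/365=0.26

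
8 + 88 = 96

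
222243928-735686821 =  - 513442893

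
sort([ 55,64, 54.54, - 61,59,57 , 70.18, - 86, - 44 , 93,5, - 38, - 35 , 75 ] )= [-86 ,  -  61, - 44, - 38, - 35,5, 54.54, 55,57, 59,64, 70.18,75,93]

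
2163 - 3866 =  - 1703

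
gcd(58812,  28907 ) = 1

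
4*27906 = 111624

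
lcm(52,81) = 4212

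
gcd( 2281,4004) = 1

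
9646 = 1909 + 7737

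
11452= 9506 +1946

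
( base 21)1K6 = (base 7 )2346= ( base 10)867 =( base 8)1543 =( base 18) 2c3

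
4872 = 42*116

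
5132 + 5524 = 10656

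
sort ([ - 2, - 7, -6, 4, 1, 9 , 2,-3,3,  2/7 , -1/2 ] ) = [ - 7, - 6,  -  3, - 2, - 1/2 , 2/7,1,2,3, 4, 9 ]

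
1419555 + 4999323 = 6418878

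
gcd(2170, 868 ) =434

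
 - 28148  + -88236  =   - 116384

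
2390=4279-1889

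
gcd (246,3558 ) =6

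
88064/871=101 + 93/871=101.11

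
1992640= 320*6227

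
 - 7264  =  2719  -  9983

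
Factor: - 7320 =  - 2^3*3^1 * 5^1*61^1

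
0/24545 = 0 = 0.00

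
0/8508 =0 = 0.00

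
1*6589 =6589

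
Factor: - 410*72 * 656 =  - 19365120 = - 2^8*3^2*5^1 * 41^2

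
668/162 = 334/81 = 4.12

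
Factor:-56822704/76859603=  - 2^4*17^1*137^ ( - 1)*208907^1*561019^(-1)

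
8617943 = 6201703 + 2416240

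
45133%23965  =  21168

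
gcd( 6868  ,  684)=4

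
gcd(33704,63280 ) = 8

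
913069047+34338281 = 947407328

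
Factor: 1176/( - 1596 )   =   - 14/19 = - 2^1*7^1*19^( - 1)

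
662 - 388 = 274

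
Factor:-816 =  - 2^4*3^1*17^1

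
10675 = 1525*7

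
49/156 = 49/156 = 0.31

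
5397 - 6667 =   -  1270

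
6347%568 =99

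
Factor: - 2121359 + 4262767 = 2^5*66919^1 =2141408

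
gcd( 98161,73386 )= 1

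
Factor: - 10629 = -3^2*1181^1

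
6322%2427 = 1468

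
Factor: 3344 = 2^4*11^1 * 19^1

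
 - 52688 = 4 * ( - 13172) 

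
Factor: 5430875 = 5^3*23^1 * 1889^1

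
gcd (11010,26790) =30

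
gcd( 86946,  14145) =3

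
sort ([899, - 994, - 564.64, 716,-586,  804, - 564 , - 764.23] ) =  [ - 994,-764.23,-586, - 564.64 ,-564, 716,804,899]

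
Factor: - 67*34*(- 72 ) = 164016 = 2^4 * 3^2*17^1 *67^1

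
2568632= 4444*578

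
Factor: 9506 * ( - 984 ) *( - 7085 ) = 66272409840 = 2^4 * 3^1 * 5^1 * 7^2*13^1*41^1 * 97^1*109^1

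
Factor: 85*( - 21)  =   - 3^1 * 5^1* 7^1*17^1 =- 1785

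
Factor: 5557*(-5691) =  - 31624887  =  - 3^1*7^1*271^1*5557^1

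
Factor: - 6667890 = - 2^1*3^1*5^1 * 47^1*4729^1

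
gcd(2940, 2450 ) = 490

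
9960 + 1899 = 11859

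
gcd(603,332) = 1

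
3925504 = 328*11968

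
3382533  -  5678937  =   - 2296404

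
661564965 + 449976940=1111541905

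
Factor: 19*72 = 2^3* 3^2 * 19^1 = 1368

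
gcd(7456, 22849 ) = 1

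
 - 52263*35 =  - 1829205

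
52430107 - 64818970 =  -12388863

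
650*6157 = 4002050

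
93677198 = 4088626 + 89588572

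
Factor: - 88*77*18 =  - 121968 = - 2^4*3^2 * 7^1 * 11^2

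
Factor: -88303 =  - 227^1 * 389^1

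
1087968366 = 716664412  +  371303954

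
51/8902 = 51/8902 = 0.01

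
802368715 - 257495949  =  544872766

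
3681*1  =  3681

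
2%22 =2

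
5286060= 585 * 9036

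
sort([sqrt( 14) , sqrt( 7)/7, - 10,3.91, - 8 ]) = [ - 10, - 8,sqrt( 7)/7, sqrt (14 ) , 3.91 ] 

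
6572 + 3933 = 10505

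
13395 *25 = 334875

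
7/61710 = 7/61710 = 0.00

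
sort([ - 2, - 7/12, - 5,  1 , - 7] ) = [- 7, - 5,  -  2, - 7/12, 1] 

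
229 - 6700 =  - 6471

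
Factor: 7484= 2^2*1871^1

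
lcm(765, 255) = 765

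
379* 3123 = 1183617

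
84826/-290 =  - 293 + 72/145= -292.50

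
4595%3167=1428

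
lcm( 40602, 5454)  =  365418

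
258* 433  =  111714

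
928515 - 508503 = 420012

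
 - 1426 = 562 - 1988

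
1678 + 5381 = 7059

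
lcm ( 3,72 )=72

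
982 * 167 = 163994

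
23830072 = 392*60791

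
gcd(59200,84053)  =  1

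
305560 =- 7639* (-40)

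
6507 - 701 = 5806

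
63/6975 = 7/775 =0.01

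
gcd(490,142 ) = 2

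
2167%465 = 307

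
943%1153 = 943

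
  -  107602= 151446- 259048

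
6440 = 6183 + 257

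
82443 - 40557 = 41886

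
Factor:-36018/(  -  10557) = 58/17 = 2^1*17^( - 1)*29^1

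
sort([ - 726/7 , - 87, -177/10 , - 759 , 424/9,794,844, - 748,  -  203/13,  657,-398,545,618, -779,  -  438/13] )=[ - 779 ,-759, - 748, - 398, - 726/7, - 87 , - 438/13, - 177/10 ,-203/13,424/9, 545,618, 657,794,844] 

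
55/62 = 55/62 = 0.89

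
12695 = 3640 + 9055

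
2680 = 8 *335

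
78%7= 1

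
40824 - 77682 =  - 36858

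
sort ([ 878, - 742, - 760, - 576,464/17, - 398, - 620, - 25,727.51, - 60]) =[ - 760, - 742, - 620, - 576, - 398 , - 60, - 25,464/17,727.51,878]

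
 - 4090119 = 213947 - 4304066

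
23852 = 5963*4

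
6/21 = 2/7 = 0.29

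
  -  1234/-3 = 411 + 1/3 = 411.33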